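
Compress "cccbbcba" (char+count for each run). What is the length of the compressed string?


Input: cccbbcba
Runs:
  'c' x 3 => "c3"
  'b' x 2 => "b2"
  'c' x 1 => "c1"
  'b' x 1 => "b1"
  'a' x 1 => "a1"
Compressed: "c3b2c1b1a1"
Compressed length: 10

10


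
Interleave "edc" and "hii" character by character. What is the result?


Interleaving "edc" and "hii":
  Position 0: 'e' from first, 'h' from second => "eh"
  Position 1: 'd' from first, 'i' from second => "di"
  Position 2: 'c' from first, 'i' from second => "ci"
Result: ehdici

ehdici


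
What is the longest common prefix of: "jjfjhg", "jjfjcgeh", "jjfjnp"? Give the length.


Words: jjfjhg, jjfjcgeh, jjfjnp
  Position 0: all 'j' => match
  Position 1: all 'j' => match
  Position 2: all 'f' => match
  Position 3: all 'j' => match
  Position 4: ('h', 'c', 'n') => mismatch, stop
LCP = "jjfj" (length 4)

4


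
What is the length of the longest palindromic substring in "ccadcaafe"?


Input: "ccadcaafe"
Checking substrings for palindromes:
  [0:2] "cc" (len 2) => palindrome
  [5:7] "aa" (len 2) => palindrome
Longest palindromic substring: "cc" with length 2

2


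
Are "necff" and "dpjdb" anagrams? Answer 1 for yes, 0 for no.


Strings: "necff", "dpjdb"
Sorted first:  ceffn
Sorted second: bddjp
Differ at position 0: 'c' vs 'b' => not anagrams

0


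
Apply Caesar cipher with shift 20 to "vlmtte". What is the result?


Caesar cipher: shift "vlmtte" by 20
  'v' (pos 21) + 20 = pos 15 = 'p'
  'l' (pos 11) + 20 = pos 5 = 'f'
  'm' (pos 12) + 20 = pos 6 = 'g'
  't' (pos 19) + 20 = pos 13 = 'n'
  't' (pos 19) + 20 = pos 13 = 'n'
  'e' (pos 4) + 20 = pos 24 = 'y'
Result: pfgnny

pfgnny


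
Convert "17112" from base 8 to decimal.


Input: "17112" in base 8
Positional expansion:
  Digit '1' (value 1) x 8^4 = 4096
  Digit '7' (value 7) x 8^3 = 3584
  Digit '1' (value 1) x 8^2 = 64
  Digit '1' (value 1) x 8^1 = 8
  Digit '2' (value 2) x 8^0 = 2
Sum = 7754

7754


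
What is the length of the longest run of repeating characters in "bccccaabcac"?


Input: "bccccaabcac"
Scanning for longest run:
  Position 1 ('c'): new char, reset run to 1
  Position 2 ('c'): continues run of 'c', length=2
  Position 3 ('c'): continues run of 'c', length=3
  Position 4 ('c'): continues run of 'c', length=4
  Position 5 ('a'): new char, reset run to 1
  Position 6 ('a'): continues run of 'a', length=2
  Position 7 ('b'): new char, reset run to 1
  Position 8 ('c'): new char, reset run to 1
  Position 9 ('a'): new char, reset run to 1
  Position 10 ('c'): new char, reset run to 1
Longest run: 'c' with length 4

4


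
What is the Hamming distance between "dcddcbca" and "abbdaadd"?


Comparing "dcddcbca" and "abbdaadd" position by position:
  Position 0: 'd' vs 'a' => differ
  Position 1: 'c' vs 'b' => differ
  Position 2: 'd' vs 'b' => differ
  Position 3: 'd' vs 'd' => same
  Position 4: 'c' vs 'a' => differ
  Position 5: 'b' vs 'a' => differ
  Position 6: 'c' vs 'd' => differ
  Position 7: 'a' vs 'd' => differ
Total differences (Hamming distance): 7

7


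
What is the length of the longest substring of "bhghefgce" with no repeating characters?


Input: "bhghefgce"
Sliding window (track last position of each char):
  Position 0 ('b'): window [0,0] length 1 -- new best
  Position 1 ('h'): window [0,1] length 2 -- new best
  Position 2 ('g'): window [0,2] length 3 -- new best
  Position 3 ('h'): repeat (last at 1), move window start to 2
  Position 3 ('h'): window [2,3] length 2
  Position 4 ('e'): window [2,4] length 3
  Position 5 ('f'): window [2,5] length 4 -- new best
  Position 6 ('g'): repeat (last at 2), move window start to 3
  Position 6 ('g'): window [3,6] length 4
  Position 7 ('c'): window [3,7] length 5 -- new best
  Position 8 ('e'): repeat (last at 4), move window start to 5
  Position 8 ('e'): window [5,8] length 4
Longest substring with no repeats: "hefgc" with length 5

5


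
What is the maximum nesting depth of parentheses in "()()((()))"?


Input: "()()((()))"
Tracking depth:
  Position 0 '(': depth becomes 1
  Position 1 ')': depth becomes 0
  Position 2 '(': depth becomes 1
  Position 3 ')': depth becomes 0
  Position 4 '(': depth becomes 1
  Position 5 '(': depth becomes 2
  Position 6 '(': depth becomes 3
  Position 7 ')': depth becomes 2
  Position 8 ')': depth becomes 1
  Position 9 ')': depth becomes 0
Maximum depth reached: 3

3


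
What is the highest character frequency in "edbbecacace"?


Input: edbbecacace
Character counts:
  'a': 2
  'b': 2
  'c': 3
  'd': 1
  'e': 3
Maximum frequency: 3

3


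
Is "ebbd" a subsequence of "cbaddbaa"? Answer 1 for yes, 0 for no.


Check if "ebbd" is a subsequence of "cbaddbaa"
Greedy scan:
  Position 0 ('c'): no match needed
  Position 1 ('b'): no match needed
  Position 2 ('a'): no match needed
  Position 3 ('d'): no match needed
  Position 4 ('d'): no match needed
  Position 5 ('b'): no match needed
  Position 6 ('a'): no match needed
  Position 7 ('a'): no match needed
Only matched 0/4 characters => not a subsequence

0


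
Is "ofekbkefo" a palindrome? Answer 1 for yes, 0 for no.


Input: ofekbkefo
Reversed: ofekbkefo
  Compare pos 0 ('o') with pos 8 ('o'): match
  Compare pos 1 ('f') with pos 7 ('f'): match
  Compare pos 2 ('e') with pos 6 ('e'): match
  Compare pos 3 ('k') with pos 5 ('k'): match
Result: palindrome

1


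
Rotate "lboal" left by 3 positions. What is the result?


Input: "lboal", rotate left by 3
First 3 characters: "lbo"
Remaining characters: "al"
Concatenate remaining + first: "al" + "lbo" = "allbo"

allbo


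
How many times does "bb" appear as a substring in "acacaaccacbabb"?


Searching for "bb" in "acacaaccacbabb"
Scanning each position:
  Position 0: "ac" => no
  Position 1: "ca" => no
  Position 2: "ac" => no
  Position 3: "ca" => no
  Position 4: "aa" => no
  Position 5: "ac" => no
  Position 6: "cc" => no
  Position 7: "ca" => no
  Position 8: "ac" => no
  Position 9: "cb" => no
  Position 10: "ba" => no
  Position 11: "ab" => no
  Position 12: "bb" => MATCH
Total occurrences: 1

1


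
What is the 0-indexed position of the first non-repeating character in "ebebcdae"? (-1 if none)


Input: ebebcdae
Character frequencies:
  'a': 1
  'b': 2
  'c': 1
  'd': 1
  'e': 3
Scanning left to right for freq == 1:
  Position 0 ('e'): freq=3, skip
  Position 1 ('b'): freq=2, skip
  Position 2 ('e'): freq=3, skip
  Position 3 ('b'): freq=2, skip
  Position 4 ('c'): unique! => answer = 4

4


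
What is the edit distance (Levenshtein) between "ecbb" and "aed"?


Computing edit distance: "ecbb" -> "aed"
DP table:
           a    e    d
      0    1    2    3
  e   1    1    1    2
  c   2    2    2    2
  b   3    3    3    3
  b   4    4    4    4
Edit distance = dp[4][3] = 4

4


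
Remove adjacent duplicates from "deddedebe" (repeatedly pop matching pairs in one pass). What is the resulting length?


Input: deddedebe
Stack-based adjacent duplicate removal:
  Read 'd': push. Stack: d
  Read 'e': push. Stack: de
  Read 'd': push. Stack: ded
  Read 'd': matches stack top 'd' => pop. Stack: de
  Read 'e': matches stack top 'e' => pop. Stack: d
  Read 'd': matches stack top 'd' => pop. Stack: (empty)
  Read 'e': push. Stack: e
  Read 'b': push. Stack: eb
  Read 'e': push. Stack: ebe
Final stack: "ebe" (length 3)

3


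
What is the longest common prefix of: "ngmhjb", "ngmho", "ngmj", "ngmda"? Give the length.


Words: ngmhjb, ngmho, ngmj, ngmda
  Position 0: all 'n' => match
  Position 1: all 'g' => match
  Position 2: all 'm' => match
  Position 3: ('h', 'h', 'j', 'd') => mismatch, stop
LCP = "ngm" (length 3)

3


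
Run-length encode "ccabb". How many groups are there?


Input: ccabb
Scanning for consecutive runs:
  Group 1: 'c' x 2 (positions 0-1)
  Group 2: 'a' x 1 (positions 2-2)
  Group 3: 'b' x 2 (positions 3-4)
Total groups: 3

3


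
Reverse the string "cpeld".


Input: cpeld
Reading characters right to left:
  Position 4: 'd'
  Position 3: 'l'
  Position 2: 'e'
  Position 1: 'p'
  Position 0: 'c'
Reversed: dlepc

dlepc


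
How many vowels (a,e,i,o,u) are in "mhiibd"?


Input: mhiibd
Checking each character:
  'm' at position 0: consonant
  'h' at position 1: consonant
  'i' at position 2: vowel (running total: 1)
  'i' at position 3: vowel (running total: 2)
  'b' at position 4: consonant
  'd' at position 5: consonant
Total vowels: 2

2


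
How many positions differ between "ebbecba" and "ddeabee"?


Comparing "ebbecba" and "ddeabee" position by position:
  Position 0: 'e' vs 'd' => DIFFER
  Position 1: 'b' vs 'd' => DIFFER
  Position 2: 'b' vs 'e' => DIFFER
  Position 3: 'e' vs 'a' => DIFFER
  Position 4: 'c' vs 'b' => DIFFER
  Position 5: 'b' vs 'e' => DIFFER
  Position 6: 'a' vs 'e' => DIFFER
Positions that differ: 7

7


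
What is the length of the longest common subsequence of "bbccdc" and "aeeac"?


LCS of "bbccdc" and "aeeac"
DP table:
           a    e    e    a    c
      0    0    0    0    0    0
  b   0    0    0    0    0    0
  b   0    0    0    0    0    0
  c   0    0    0    0    0    1
  c   0    0    0    0    0    1
  d   0    0    0    0    0    1
  c   0    0    0    0    0    1
LCS length = dp[6][5] = 1

1


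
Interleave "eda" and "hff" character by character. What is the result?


Interleaving "eda" and "hff":
  Position 0: 'e' from first, 'h' from second => "eh"
  Position 1: 'd' from first, 'f' from second => "df"
  Position 2: 'a' from first, 'f' from second => "af"
Result: ehdfaf

ehdfaf


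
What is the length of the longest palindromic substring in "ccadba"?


Input: "ccadba"
Checking substrings for palindromes:
  [0:2] "cc" (len 2) => palindrome
Longest palindromic substring: "cc" with length 2

2


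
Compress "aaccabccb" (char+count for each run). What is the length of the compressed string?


Input: aaccabccb
Runs:
  'a' x 2 => "a2"
  'c' x 2 => "c2"
  'a' x 1 => "a1"
  'b' x 1 => "b1"
  'c' x 2 => "c2"
  'b' x 1 => "b1"
Compressed: "a2c2a1b1c2b1"
Compressed length: 12

12


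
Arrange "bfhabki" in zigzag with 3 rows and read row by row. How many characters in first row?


Zigzag "bfhabki" into 3 rows:
Placing characters:
  'b' => row 0
  'f' => row 1
  'h' => row 2
  'a' => row 1
  'b' => row 0
  'k' => row 1
  'i' => row 2
Rows:
  Row 0: "bb"
  Row 1: "fak"
  Row 2: "hi"
First row length: 2

2


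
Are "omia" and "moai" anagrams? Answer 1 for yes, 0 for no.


Strings: "omia", "moai"
Sorted first:  aimo
Sorted second: aimo
Sorted forms match => anagrams

1


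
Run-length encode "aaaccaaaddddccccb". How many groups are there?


Input: aaaccaaaddddccccb
Scanning for consecutive runs:
  Group 1: 'a' x 3 (positions 0-2)
  Group 2: 'c' x 2 (positions 3-4)
  Group 3: 'a' x 3 (positions 5-7)
  Group 4: 'd' x 4 (positions 8-11)
  Group 5: 'c' x 4 (positions 12-15)
  Group 6: 'b' x 1 (positions 16-16)
Total groups: 6

6


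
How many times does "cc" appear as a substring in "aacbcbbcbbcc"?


Searching for "cc" in "aacbcbbcbbcc"
Scanning each position:
  Position 0: "aa" => no
  Position 1: "ac" => no
  Position 2: "cb" => no
  Position 3: "bc" => no
  Position 4: "cb" => no
  Position 5: "bb" => no
  Position 6: "bc" => no
  Position 7: "cb" => no
  Position 8: "bb" => no
  Position 9: "bc" => no
  Position 10: "cc" => MATCH
Total occurrences: 1

1


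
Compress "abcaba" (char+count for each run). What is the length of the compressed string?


Input: abcaba
Runs:
  'a' x 1 => "a1"
  'b' x 1 => "b1"
  'c' x 1 => "c1"
  'a' x 1 => "a1"
  'b' x 1 => "b1"
  'a' x 1 => "a1"
Compressed: "a1b1c1a1b1a1"
Compressed length: 12

12


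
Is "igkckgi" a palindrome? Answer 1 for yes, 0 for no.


Input: igkckgi
Reversed: igkckgi
  Compare pos 0 ('i') with pos 6 ('i'): match
  Compare pos 1 ('g') with pos 5 ('g'): match
  Compare pos 2 ('k') with pos 4 ('k'): match
Result: palindrome

1


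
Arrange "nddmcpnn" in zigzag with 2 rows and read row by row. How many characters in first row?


Zigzag "nddmcpnn" into 2 rows:
Placing characters:
  'n' => row 0
  'd' => row 1
  'd' => row 0
  'm' => row 1
  'c' => row 0
  'p' => row 1
  'n' => row 0
  'n' => row 1
Rows:
  Row 0: "ndcn"
  Row 1: "dmpn"
First row length: 4

4


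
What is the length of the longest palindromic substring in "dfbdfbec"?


Input: "dfbdfbec"
Checking substrings for palindromes:
  No multi-char palindromic substrings found
Longest palindromic substring: "d" with length 1

1


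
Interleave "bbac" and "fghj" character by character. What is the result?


Interleaving "bbac" and "fghj":
  Position 0: 'b' from first, 'f' from second => "bf"
  Position 1: 'b' from first, 'g' from second => "bg"
  Position 2: 'a' from first, 'h' from second => "ah"
  Position 3: 'c' from first, 'j' from second => "cj"
Result: bfbgahcj

bfbgahcj


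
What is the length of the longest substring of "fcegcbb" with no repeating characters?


Input: "fcegcbb"
Sliding window (track last position of each char):
  Position 0 ('f'): window [0,0] length 1 -- new best
  Position 1 ('c'): window [0,1] length 2 -- new best
  Position 2 ('e'): window [0,2] length 3 -- new best
  Position 3 ('g'): window [0,3] length 4 -- new best
  Position 4 ('c'): repeat (last at 1), move window start to 2
  Position 4 ('c'): window [2,4] length 3
  Position 5 ('b'): window [2,5] length 4
  Position 6 ('b'): repeat (last at 5), move window start to 6
  Position 6 ('b'): window [6,6] length 1
Longest substring with no repeats: "fceg" with length 4

4


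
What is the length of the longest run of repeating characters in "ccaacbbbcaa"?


Input: "ccaacbbbcaa"
Scanning for longest run:
  Position 1 ('c'): continues run of 'c', length=2
  Position 2 ('a'): new char, reset run to 1
  Position 3 ('a'): continues run of 'a', length=2
  Position 4 ('c'): new char, reset run to 1
  Position 5 ('b'): new char, reset run to 1
  Position 6 ('b'): continues run of 'b', length=2
  Position 7 ('b'): continues run of 'b', length=3
  Position 8 ('c'): new char, reset run to 1
  Position 9 ('a'): new char, reset run to 1
  Position 10 ('a'): continues run of 'a', length=2
Longest run: 'b' with length 3

3


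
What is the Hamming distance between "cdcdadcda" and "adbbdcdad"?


Comparing "cdcdadcda" and "adbbdcdad" position by position:
  Position 0: 'c' vs 'a' => differ
  Position 1: 'd' vs 'd' => same
  Position 2: 'c' vs 'b' => differ
  Position 3: 'd' vs 'b' => differ
  Position 4: 'a' vs 'd' => differ
  Position 5: 'd' vs 'c' => differ
  Position 6: 'c' vs 'd' => differ
  Position 7: 'd' vs 'a' => differ
  Position 8: 'a' vs 'd' => differ
Total differences (Hamming distance): 8

8


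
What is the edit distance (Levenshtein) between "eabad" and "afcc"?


Computing edit distance: "eabad" -> "afcc"
DP table:
           a    f    c    c
      0    1    2    3    4
  e   1    1    2    3    4
  a   2    1    2    3    4
  b   3    2    2    3    4
  a   4    3    3    3    4
  d   5    4    4    4    4
Edit distance = dp[5][4] = 4

4


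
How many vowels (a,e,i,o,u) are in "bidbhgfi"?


Input: bidbhgfi
Checking each character:
  'b' at position 0: consonant
  'i' at position 1: vowel (running total: 1)
  'd' at position 2: consonant
  'b' at position 3: consonant
  'h' at position 4: consonant
  'g' at position 5: consonant
  'f' at position 6: consonant
  'i' at position 7: vowel (running total: 2)
Total vowels: 2

2


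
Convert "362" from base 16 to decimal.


Input: "362" in base 16
Positional expansion:
  Digit '3' (value 3) x 16^2 = 768
  Digit '6' (value 6) x 16^1 = 96
  Digit '2' (value 2) x 16^0 = 2
Sum = 866

866


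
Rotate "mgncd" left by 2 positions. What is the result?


Input: "mgncd", rotate left by 2
First 2 characters: "mg"
Remaining characters: "ncd"
Concatenate remaining + first: "ncd" + "mg" = "ncdmg"

ncdmg


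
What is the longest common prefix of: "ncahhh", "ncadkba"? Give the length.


Words: ncahhh, ncadkba
  Position 0: all 'n' => match
  Position 1: all 'c' => match
  Position 2: all 'a' => match
  Position 3: ('h', 'd') => mismatch, stop
LCP = "nca" (length 3)

3


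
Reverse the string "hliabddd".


Input: hliabddd
Reading characters right to left:
  Position 7: 'd'
  Position 6: 'd'
  Position 5: 'd'
  Position 4: 'b'
  Position 3: 'a'
  Position 2: 'i'
  Position 1: 'l'
  Position 0: 'h'
Reversed: dddbailh

dddbailh


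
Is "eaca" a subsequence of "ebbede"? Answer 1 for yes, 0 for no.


Check if "eaca" is a subsequence of "ebbede"
Greedy scan:
  Position 0 ('e'): matches sub[0] = 'e'
  Position 1 ('b'): no match needed
  Position 2 ('b'): no match needed
  Position 3 ('e'): no match needed
  Position 4 ('d'): no match needed
  Position 5 ('e'): no match needed
Only matched 1/4 characters => not a subsequence

0


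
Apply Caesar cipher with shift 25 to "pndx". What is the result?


Caesar cipher: shift "pndx" by 25
  'p' (pos 15) + 25 = pos 14 = 'o'
  'n' (pos 13) + 25 = pos 12 = 'm'
  'd' (pos 3) + 25 = pos 2 = 'c'
  'x' (pos 23) + 25 = pos 22 = 'w'
Result: omcw

omcw


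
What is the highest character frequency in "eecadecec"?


Input: eecadecec
Character counts:
  'a': 1
  'c': 3
  'd': 1
  'e': 4
Maximum frequency: 4

4


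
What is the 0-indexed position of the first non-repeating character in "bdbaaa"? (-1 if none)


Input: bdbaaa
Character frequencies:
  'a': 3
  'b': 2
  'd': 1
Scanning left to right for freq == 1:
  Position 0 ('b'): freq=2, skip
  Position 1 ('d'): unique! => answer = 1

1


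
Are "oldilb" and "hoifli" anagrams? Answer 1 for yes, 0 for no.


Strings: "oldilb", "hoifli"
Sorted first:  bdillo
Sorted second: fhiilo
Differ at position 0: 'b' vs 'f' => not anagrams

0


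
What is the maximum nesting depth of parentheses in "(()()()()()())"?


Input: "(()()()()()())"
Tracking depth:
  Position 0 '(': depth becomes 1
  Position 1 '(': depth becomes 2
  Position 2 ')': depth becomes 1
  Position 3 '(': depth becomes 2
  Position 4 ')': depth becomes 1
  Position 5 '(': depth becomes 2
  Position 6 ')': depth becomes 1
  Position 7 '(': depth becomes 2
  Position 8 ')': depth becomes 1
  Position 9 '(': depth becomes 2
  Position 10 ')': depth becomes 1
  Position 11 '(': depth becomes 2
  Position 12 ')': depth becomes 1
  Position 13 ')': depth becomes 0
Maximum depth reached: 2

2


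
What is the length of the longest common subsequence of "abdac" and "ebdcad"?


LCS of "abdac" and "ebdcad"
DP table:
           e    b    d    c    a    d
      0    0    0    0    0    0    0
  a   0    0    0    0    0    1    1
  b   0    0    1    1    1    1    1
  d   0    0    1    2    2    2    2
  a   0    0    1    2    2    3    3
  c   0    0    1    2    3    3    3
LCS length = dp[5][6] = 3

3


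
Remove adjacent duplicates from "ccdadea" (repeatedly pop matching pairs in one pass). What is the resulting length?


Input: ccdadea
Stack-based adjacent duplicate removal:
  Read 'c': push. Stack: c
  Read 'c': matches stack top 'c' => pop. Stack: (empty)
  Read 'd': push. Stack: d
  Read 'a': push. Stack: da
  Read 'd': push. Stack: dad
  Read 'e': push. Stack: dade
  Read 'a': push. Stack: dadea
Final stack: "dadea" (length 5)

5


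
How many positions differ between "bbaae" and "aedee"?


Comparing "bbaae" and "aedee" position by position:
  Position 0: 'b' vs 'a' => DIFFER
  Position 1: 'b' vs 'e' => DIFFER
  Position 2: 'a' vs 'd' => DIFFER
  Position 3: 'a' vs 'e' => DIFFER
  Position 4: 'e' vs 'e' => same
Positions that differ: 4

4


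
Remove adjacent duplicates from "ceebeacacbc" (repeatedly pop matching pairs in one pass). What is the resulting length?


Input: ceebeacacbc
Stack-based adjacent duplicate removal:
  Read 'c': push. Stack: c
  Read 'e': push. Stack: ce
  Read 'e': matches stack top 'e' => pop. Stack: c
  Read 'b': push. Stack: cb
  Read 'e': push. Stack: cbe
  Read 'a': push. Stack: cbea
  Read 'c': push. Stack: cbeac
  Read 'a': push. Stack: cbeaca
  Read 'c': push. Stack: cbeacac
  Read 'b': push. Stack: cbeacacb
  Read 'c': push. Stack: cbeacacbc
Final stack: "cbeacacbc" (length 9)

9


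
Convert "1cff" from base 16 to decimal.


Input: "1cff" in base 16
Positional expansion:
  Digit '1' (value 1) x 16^3 = 4096
  Digit 'c' (value 12) x 16^2 = 3072
  Digit 'f' (value 15) x 16^1 = 240
  Digit 'f' (value 15) x 16^0 = 15
Sum = 7423

7423


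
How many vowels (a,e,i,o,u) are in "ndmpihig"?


Input: ndmpihig
Checking each character:
  'n' at position 0: consonant
  'd' at position 1: consonant
  'm' at position 2: consonant
  'p' at position 3: consonant
  'i' at position 4: vowel (running total: 1)
  'h' at position 5: consonant
  'i' at position 6: vowel (running total: 2)
  'g' at position 7: consonant
Total vowels: 2

2


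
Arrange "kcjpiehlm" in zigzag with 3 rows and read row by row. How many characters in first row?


Zigzag "kcjpiehlm" into 3 rows:
Placing characters:
  'k' => row 0
  'c' => row 1
  'j' => row 2
  'p' => row 1
  'i' => row 0
  'e' => row 1
  'h' => row 2
  'l' => row 1
  'm' => row 0
Rows:
  Row 0: "kim"
  Row 1: "cpel"
  Row 2: "jh"
First row length: 3

3


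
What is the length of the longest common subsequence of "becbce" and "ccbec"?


LCS of "becbce" and "ccbec"
DP table:
           c    c    b    e    c
      0    0    0    0    0    0
  b   0    0    0    1    1    1
  e   0    0    0    1    2    2
  c   0    1    1    1    2    3
  b   0    1    1    2    2    3
  c   0    1    2    2    2    3
  e   0    1    2    2    3    3
LCS length = dp[6][5] = 3

3


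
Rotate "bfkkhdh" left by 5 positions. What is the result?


Input: "bfkkhdh", rotate left by 5
First 5 characters: "bfkkh"
Remaining characters: "dh"
Concatenate remaining + first: "dh" + "bfkkh" = "dhbfkkh"

dhbfkkh


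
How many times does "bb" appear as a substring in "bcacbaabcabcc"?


Searching for "bb" in "bcacbaabcabcc"
Scanning each position:
  Position 0: "bc" => no
  Position 1: "ca" => no
  Position 2: "ac" => no
  Position 3: "cb" => no
  Position 4: "ba" => no
  Position 5: "aa" => no
  Position 6: "ab" => no
  Position 7: "bc" => no
  Position 8: "ca" => no
  Position 9: "ab" => no
  Position 10: "bc" => no
  Position 11: "cc" => no
Total occurrences: 0

0


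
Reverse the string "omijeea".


Input: omijeea
Reading characters right to left:
  Position 6: 'a'
  Position 5: 'e'
  Position 4: 'e'
  Position 3: 'j'
  Position 2: 'i'
  Position 1: 'm'
  Position 0: 'o'
Reversed: aeejimo

aeejimo


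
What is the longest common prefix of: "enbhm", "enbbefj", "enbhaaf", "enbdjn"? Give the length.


Words: enbhm, enbbefj, enbhaaf, enbdjn
  Position 0: all 'e' => match
  Position 1: all 'n' => match
  Position 2: all 'b' => match
  Position 3: ('h', 'b', 'h', 'd') => mismatch, stop
LCP = "enb" (length 3)

3


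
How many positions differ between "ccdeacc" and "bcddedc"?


Comparing "ccdeacc" and "bcddedc" position by position:
  Position 0: 'c' vs 'b' => DIFFER
  Position 1: 'c' vs 'c' => same
  Position 2: 'd' vs 'd' => same
  Position 3: 'e' vs 'd' => DIFFER
  Position 4: 'a' vs 'e' => DIFFER
  Position 5: 'c' vs 'd' => DIFFER
  Position 6: 'c' vs 'c' => same
Positions that differ: 4

4


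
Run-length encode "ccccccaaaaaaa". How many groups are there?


Input: ccccccaaaaaaa
Scanning for consecutive runs:
  Group 1: 'c' x 6 (positions 0-5)
  Group 2: 'a' x 7 (positions 6-12)
Total groups: 2

2


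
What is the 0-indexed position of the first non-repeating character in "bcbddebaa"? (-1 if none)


Input: bcbddebaa
Character frequencies:
  'a': 2
  'b': 3
  'c': 1
  'd': 2
  'e': 1
Scanning left to right for freq == 1:
  Position 0 ('b'): freq=3, skip
  Position 1 ('c'): unique! => answer = 1

1


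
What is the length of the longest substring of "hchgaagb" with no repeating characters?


Input: "hchgaagb"
Sliding window (track last position of each char):
  Position 0 ('h'): window [0,0] length 1 -- new best
  Position 1 ('c'): window [0,1] length 2 -- new best
  Position 2 ('h'): repeat (last at 0), move window start to 1
  Position 2 ('h'): window [1,2] length 2
  Position 3 ('g'): window [1,3] length 3 -- new best
  Position 4 ('a'): window [1,4] length 4 -- new best
  Position 5 ('a'): repeat (last at 4), move window start to 5
  Position 5 ('a'): window [5,5] length 1
  Position 6 ('g'): window [5,6] length 2
  Position 7 ('b'): window [5,7] length 3
Longest substring with no repeats: "chga" with length 4

4


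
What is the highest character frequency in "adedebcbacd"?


Input: adedebcbacd
Character counts:
  'a': 2
  'b': 2
  'c': 2
  'd': 3
  'e': 2
Maximum frequency: 3

3


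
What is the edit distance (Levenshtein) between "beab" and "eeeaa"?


Computing edit distance: "beab" -> "eeeaa"
DP table:
           e    e    e    a    a
      0    1    2    3    4    5
  b   1    1    2    3    4    5
  e   2    1    1    2    3    4
  a   3    2    2    2    2    3
  b   4    3    3    3    3    3
Edit distance = dp[4][5] = 3

3


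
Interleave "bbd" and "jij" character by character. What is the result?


Interleaving "bbd" and "jij":
  Position 0: 'b' from first, 'j' from second => "bj"
  Position 1: 'b' from first, 'i' from second => "bi"
  Position 2: 'd' from first, 'j' from second => "dj"
Result: bjbidj

bjbidj


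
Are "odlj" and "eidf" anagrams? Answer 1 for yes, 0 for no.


Strings: "odlj", "eidf"
Sorted first:  djlo
Sorted second: defi
Differ at position 1: 'j' vs 'e' => not anagrams

0


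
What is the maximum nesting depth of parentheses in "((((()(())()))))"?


Input: "((((()(())()))))"
Tracking depth:
  Position 0 '(': depth becomes 1
  Position 1 '(': depth becomes 2
  Position 2 '(': depth becomes 3
  Position 3 '(': depth becomes 4
  Position 4 '(': depth becomes 5
  Position 5 ')': depth becomes 4
  Position 6 '(': depth becomes 5
  Position 7 '(': depth becomes 6
  Position 8 ')': depth becomes 5
  Position 9 ')': depth becomes 4
  Position 10 '(': depth becomes 5
  Position 11 ')': depth becomes 4
  Position 12 ')': depth becomes 3
  Position 13 ')': depth becomes 2
  Position 14 ')': depth becomes 1
  Position 15 ')': depth becomes 0
Maximum depth reached: 6

6


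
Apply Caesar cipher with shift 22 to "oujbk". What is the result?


Caesar cipher: shift "oujbk" by 22
  'o' (pos 14) + 22 = pos 10 = 'k'
  'u' (pos 20) + 22 = pos 16 = 'q'
  'j' (pos 9) + 22 = pos 5 = 'f'
  'b' (pos 1) + 22 = pos 23 = 'x'
  'k' (pos 10) + 22 = pos 6 = 'g'
Result: kqfxg

kqfxg


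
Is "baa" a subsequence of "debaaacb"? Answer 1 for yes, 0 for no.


Check if "baa" is a subsequence of "debaaacb"
Greedy scan:
  Position 0 ('d'): no match needed
  Position 1 ('e'): no match needed
  Position 2 ('b'): matches sub[0] = 'b'
  Position 3 ('a'): matches sub[1] = 'a'
  Position 4 ('a'): matches sub[2] = 'a'
  Position 5 ('a'): no match needed
  Position 6 ('c'): no match needed
  Position 7 ('b'): no match needed
All 3 characters matched => is a subsequence

1


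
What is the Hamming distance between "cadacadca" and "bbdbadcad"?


Comparing "cadacadca" and "bbdbadcad" position by position:
  Position 0: 'c' vs 'b' => differ
  Position 1: 'a' vs 'b' => differ
  Position 2: 'd' vs 'd' => same
  Position 3: 'a' vs 'b' => differ
  Position 4: 'c' vs 'a' => differ
  Position 5: 'a' vs 'd' => differ
  Position 6: 'd' vs 'c' => differ
  Position 7: 'c' vs 'a' => differ
  Position 8: 'a' vs 'd' => differ
Total differences (Hamming distance): 8

8


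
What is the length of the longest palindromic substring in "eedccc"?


Input: "eedccc"
Checking substrings for palindromes:
  [3:6] "ccc" (len 3) => palindrome
  [0:2] "ee" (len 2) => palindrome
  [3:5] "cc" (len 2) => palindrome
  [4:6] "cc" (len 2) => palindrome
Longest palindromic substring: "ccc" with length 3

3


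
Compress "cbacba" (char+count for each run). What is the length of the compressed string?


Input: cbacba
Runs:
  'c' x 1 => "c1"
  'b' x 1 => "b1"
  'a' x 1 => "a1"
  'c' x 1 => "c1"
  'b' x 1 => "b1"
  'a' x 1 => "a1"
Compressed: "c1b1a1c1b1a1"
Compressed length: 12

12


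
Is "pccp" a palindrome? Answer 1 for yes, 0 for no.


Input: pccp
Reversed: pccp
  Compare pos 0 ('p') with pos 3 ('p'): match
  Compare pos 1 ('c') with pos 2 ('c'): match
Result: palindrome

1


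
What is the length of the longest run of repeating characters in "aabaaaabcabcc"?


Input: "aabaaaabcabcc"
Scanning for longest run:
  Position 1 ('a'): continues run of 'a', length=2
  Position 2 ('b'): new char, reset run to 1
  Position 3 ('a'): new char, reset run to 1
  Position 4 ('a'): continues run of 'a', length=2
  Position 5 ('a'): continues run of 'a', length=3
  Position 6 ('a'): continues run of 'a', length=4
  Position 7 ('b'): new char, reset run to 1
  Position 8 ('c'): new char, reset run to 1
  Position 9 ('a'): new char, reset run to 1
  Position 10 ('b'): new char, reset run to 1
  Position 11 ('c'): new char, reset run to 1
  Position 12 ('c'): continues run of 'c', length=2
Longest run: 'a' with length 4

4


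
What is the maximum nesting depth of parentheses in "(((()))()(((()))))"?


Input: "(((()))()(((()))))"
Tracking depth:
  Position 0 '(': depth becomes 1
  Position 1 '(': depth becomes 2
  Position 2 '(': depth becomes 3
  Position 3 '(': depth becomes 4
  Position 4 ')': depth becomes 3
  Position 5 ')': depth becomes 2
  Position 6 ')': depth becomes 1
  Position 7 '(': depth becomes 2
  Position 8 ')': depth becomes 1
  Position 9 '(': depth becomes 2
  Position 10 '(': depth becomes 3
  Position 11 '(': depth becomes 4
  Position 12 '(': depth becomes 5
  Position 13 ')': depth becomes 4
  Position 14 ')': depth becomes 3
  Position 15 ')': depth becomes 2
  Position 16 ')': depth becomes 1
  Position 17 ')': depth becomes 0
Maximum depth reached: 5

5


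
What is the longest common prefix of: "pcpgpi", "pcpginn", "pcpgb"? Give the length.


Words: pcpgpi, pcpginn, pcpgb
  Position 0: all 'p' => match
  Position 1: all 'c' => match
  Position 2: all 'p' => match
  Position 3: all 'g' => match
  Position 4: ('p', 'i', 'b') => mismatch, stop
LCP = "pcpg" (length 4)

4


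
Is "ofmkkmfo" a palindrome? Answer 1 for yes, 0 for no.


Input: ofmkkmfo
Reversed: ofmkkmfo
  Compare pos 0 ('o') with pos 7 ('o'): match
  Compare pos 1 ('f') with pos 6 ('f'): match
  Compare pos 2 ('m') with pos 5 ('m'): match
  Compare pos 3 ('k') with pos 4 ('k'): match
Result: palindrome

1


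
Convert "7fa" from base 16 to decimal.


Input: "7fa" in base 16
Positional expansion:
  Digit '7' (value 7) x 16^2 = 1792
  Digit 'f' (value 15) x 16^1 = 240
  Digit 'a' (value 10) x 16^0 = 10
Sum = 2042

2042


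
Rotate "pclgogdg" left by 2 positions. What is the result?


Input: "pclgogdg", rotate left by 2
First 2 characters: "pc"
Remaining characters: "lgogdg"
Concatenate remaining + first: "lgogdg" + "pc" = "lgogdgpc"

lgogdgpc


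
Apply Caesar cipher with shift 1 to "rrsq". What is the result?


Caesar cipher: shift "rrsq" by 1
  'r' (pos 17) + 1 = pos 18 = 's'
  'r' (pos 17) + 1 = pos 18 = 's'
  's' (pos 18) + 1 = pos 19 = 't'
  'q' (pos 16) + 1 = pos 17 = 'r'
Result: sstr

sstr


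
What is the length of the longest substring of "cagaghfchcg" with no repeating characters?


Input: "cagaghfchcg"
Sliding window (track last position of each char):
  Position 0 ('c'): window [0,0] length 1 -- new best
  Position 1 ('a'): window [0,1] length 2 -- new best
  Position 2 ('g'): window [0,2] length 3 -- new best
  Position 3 ('a'): repeat (last at 1), move window start to 2
  Position 3 ('a'): window [2,3] length 2
  Position 4 ('g'): repeat (last at 2), move window start to 3
  Position 4 ('g'): window [3,4] length 2
  Position 5 ('h'): window [3,5] length 3
  Position 6 ('f'): window [3,6] length 4 -- new best
  Position 7 ('c'): window [3,7] length 5 -- new best
  Position 8 ('h'): repeat (last at 5), move window start to 6
  Position 8 ('h'): window [6,8] length 3
  Position 9 ('c'): repeat (last at 7), move window start to 8
  Position 9 ('c'): window [8,9] length 2
  Position 10 ('g'): window [8,10] length 3
Longest substring with no repeats: "aghfc" with length 5

5


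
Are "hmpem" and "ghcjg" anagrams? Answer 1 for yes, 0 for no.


Strings: "hmpem", "ghcjg"
Sorted first:  ehmmp
Sorted second: cgghj
Differ at position 0: 'e' vs 'c' => not anagrams

0


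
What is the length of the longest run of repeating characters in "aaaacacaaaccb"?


Input: "aaaacacaaaccb"
Scanning for longest run:
  Position 1 ('a'): continues run of 'a', length=2
  Position 2 ('a'): continues run of 'a', length=3
  Position 3 ('a'): continues run of 'a', length=4
  Position 4 ('c'): new char, reset run to 1
  Position 5 ('a'): new char, reset run to 1
  Position 6 ('c'): new char, reset run to 1
  Position 7 ('a'): new char, reset run to 1
  Position 8 ('a'): continues run of 'a', length=2
  Position 9 ('a'): continues run of 'a', length=3
  Position 10 ('c'): new char, reset run to 1
  Position 11 ('c'): continues run of 'c', length=2
  Position 12 ('b'): new char, reset run to 1
Longest run: 'a' with length 4

4


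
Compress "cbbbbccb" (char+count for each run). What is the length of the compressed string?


Input: cbbbbccb
Runs:
  'c' x 1 => "c1"
  'b' x 4 => "b4"
  'c' x 2 => "c2"
  'b' x 1 => "b1"
Compressed: "c1b4c2b1"
Compressed length: 8

8


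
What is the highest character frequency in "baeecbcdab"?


Input: baeecbcdab
Character counts:
  'a': 2
  'b': 3
  'c': 2
  'd': 1
  'e': 2
Maximum frequency: 3

3


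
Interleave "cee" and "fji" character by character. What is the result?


Interleaving "cee" and "fji":
  Position 0: 'c' from first, 'f' from second => "cf"
  Position 1: 'e' from first, 'j' from second => "ej"
  Position 2: 'e' from first, 'i' from second => "ei"
Result: cfejei

cfejei


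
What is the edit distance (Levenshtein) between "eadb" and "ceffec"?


Computing edit distance: "eadb" -> "ceffec"
DP table:
           c    e    f    f    e    c
      0    1    2    3    4    5    6
  e   1    1    1    2    3    4    5
  a   2    2    2    2    3    4    5
  d   3    3    3    3    3    4    5
  b   4    4    4    4    4    4    5
Edit distance = dp[4][6] = 5

5


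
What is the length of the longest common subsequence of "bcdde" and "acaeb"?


LCS of "bcdde" and "acaeb"
DP table:
           a    c    a    e    b
      0    0    0    0    0    0
  b   0    0    0    0    0    1
  c   0    0    1    1    1    1
  d   0    0    1    1    1    1
  d   0    0    1    1    1    1
  e   0    0    1    1    2    2
LCS length = dp[5][5] = 2

2


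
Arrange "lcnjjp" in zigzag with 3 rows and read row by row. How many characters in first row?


Zigzag "lcnjjp" into 3 rows:
Placing characters:
  'l' => row 0
  'c' => row 1
  'n' => row 2
  'j' => row 1
  'j' => row 0
  'p' => row 1
Rows:
  Row 0: "lj"
  Row 1: "cjp"
  Row 2: "n"
First row length: 2

2


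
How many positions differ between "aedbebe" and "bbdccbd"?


Comparing "aedbebe" and "bbdccbd" position by position:
  Position 0: 'a' vs 'b' => DIFFER
  Position 1: 'e' vs 'b' => DIFFER
  Position 2: 'd' vs 'd' => same
  Position 3: 'b' vs 'c' => DIFFER
  Position 4: 'e' vs 'c' => DIFFER
  Position 5: 'b' vs 'b' => same
  Position 6: 'e' vs 'd' => DIFFER
Positions that differ: 5

5


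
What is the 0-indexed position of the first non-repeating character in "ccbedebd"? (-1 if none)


Input: ccbedebd
Character frequencies:
  'b': 2
  'c': 2
  'd': 2
  'e': 2
Scanning left to right for freq == 1:
  Position 0 ('c'): freq=2, skip
  Position 1 ('c'): freq=2, skip
  Position 2 ('b'): freq=2, skip
  Position 3 ('e'): freq=2, skip
  Position 4 ('d'): freq=2, skip
  Position 5 ('e'): freq=2, skip
  Position 6 ('b'): freq=2, skip
  Position 7 ('d'): freq=2, skip
  No unique character found => answer = -1

-1


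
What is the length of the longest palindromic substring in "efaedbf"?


Input: "efaedbf"
Checking substrings for palindromes:
  No multi-char palindromic substrings found
Longest palindromic substring: "e" with length 1

1


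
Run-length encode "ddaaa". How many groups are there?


Input: ddaaa
Scanning for consecutive runs:
  Group 1: 'd' x 2 (positions 0-1)
  Group 2: 'a' x 3 (positions 2-4)
Total groups: 2

2


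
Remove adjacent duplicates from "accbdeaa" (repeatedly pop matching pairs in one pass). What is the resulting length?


Input: accbdeaa
Stack-based adjacent duplicate removal:
  Read 'a': push. Stack: a
  Read 'c': push. Stack: ac
  Read 'c': matches stack top 'c' => pop. Stack: a
  Read 'b': push. Stack: ab
  Read 'd': push. Stack: abd
  Read 'e': push. Stack: abde
  Read 'a': push. Stack: abdea
  Read 'a': matches stack top 'a' => pop. Stack: abde
Final stack: "abde" (length 4)

4


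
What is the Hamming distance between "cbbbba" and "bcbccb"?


Comparing "cbbbba" and "bcbccb" position by position:
  Position 0: 'c' vs 'b' => differ
  Position 1: 'b' vs 'c' => differ
  Position 2: 'b' vs 'b' => same
  Position 3: 'b' vs 'c' => differ
  Position 4: 'b' vs 'c' => differ
  Position 5: 'a' vs 'b' => differ
Total differences (Hamming distance): 5

5


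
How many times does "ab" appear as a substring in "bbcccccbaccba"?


Searching for "ab" in "bbcccccbaccba"
Scanning each position:
  Position 0: "bb" => no
  Position 1: "bc" => no
  Position 2: "cc" => no
  Position 3: "cc" => no
  Position 4: "cc" => no
  Position 5: "cc" => no
  Position 6: "cb" => no
  Position 7: "ba" => no
  Position 8: "ac" => no
  Position 9: "cc" => no
  Position 10: "cb" => no
  Position 11: "ba" => no
Total occurrences: 0

0


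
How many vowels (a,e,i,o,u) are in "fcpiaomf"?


Input: fcpiaomf
Checking each character:
  'f' at position 0: consonant
  'c' at position 1: consonant
  'p' at position 2: consonant
  'i' at position 3: vowel (running total: 1)
  'a' at position 4: vowel (running total: 2)
  'o' at position 5: vowel (running total: 3)
  'm' at position 6: consonant
  'f' at position 7: consonant
Total vowels: 3

3


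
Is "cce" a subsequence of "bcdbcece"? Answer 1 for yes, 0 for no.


Check if "cce" is a subsequence of "bcdbcece"
Greedy scan:
  Position 0 ('b'): no match needed
  Position 1 ('c'): matches sub[0] = 'c'
  Position 2 ('d'): no match needed
  Position 3 ('b'): no match needed
  Position 4 ('c'): matches sub[1] = 'c'
  Position 5 ('e'): matches sub[2] = 'e'
  Position 6 ('c'): no match needed
  Position 7 ('e'): no match needed
All 3 characters matched => is a subsequence

1


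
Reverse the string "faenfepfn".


Input: faenfepfn
Reading characters right to left:
  Position 8: 'n'
  Position 7: 'f'
  Position 6: 'p'
  Position 5: 'e'
  Position 4: 'f'
  Position 3: 'n'
  Position 2: 'e'
  Position 1: 'a'
  Position 0: 'f'
Reversed: nfpefneaf

nfpefneaf


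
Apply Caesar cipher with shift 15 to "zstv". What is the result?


Caesar cipher: shift "zstv" by 15
  'z' (pos 25) + 15 = pos 14 = 'o'
  's' (pos 18) + 15 = pos 7 = 'h'
  't' (pos 19) + 15 = pos 8 = 'i'
  'v' (pos 21) + 15 = pos 10 = 'k'
Result: ohik

ohik


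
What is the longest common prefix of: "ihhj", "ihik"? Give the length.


Words: ihhj, ihik
  Position 0: all 'i' => match
  Position 1: all 'h' => match
  Position 2: ('h', 'i') => mismatch, stop
LCP = "ih" (length 2)

2


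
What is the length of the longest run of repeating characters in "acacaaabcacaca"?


Input: "acacaaabcacaca"
Scanning for longest run:
  Position 1 ('c'): new char, reset run to 1
  Position 2 ('a'): new char, reset run to 1
  Position 3 ('c'): new char, reset run to 1
  Position 4 ('a'): new char, reset run to 1
  Position 5 ('a'): continues run of 'a', length=2
  Position 6 ('a'): continues run of 'a', length=3
  Position 7 ('b'): new char, reset run to 1
  Position 8 ('c'): new char, reset run to 1
  Position 9 ('a'): new char, reset run to 1
  Position 10 ('c'): new char, reset run to 1
  Position 11 ('a'): new char, reset run to 1
  Position 12 ('c'): new char, reset run to 1
  Position 13 ('a'): new char, reset run to 1
Longest run: 'a' with length 3

3
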